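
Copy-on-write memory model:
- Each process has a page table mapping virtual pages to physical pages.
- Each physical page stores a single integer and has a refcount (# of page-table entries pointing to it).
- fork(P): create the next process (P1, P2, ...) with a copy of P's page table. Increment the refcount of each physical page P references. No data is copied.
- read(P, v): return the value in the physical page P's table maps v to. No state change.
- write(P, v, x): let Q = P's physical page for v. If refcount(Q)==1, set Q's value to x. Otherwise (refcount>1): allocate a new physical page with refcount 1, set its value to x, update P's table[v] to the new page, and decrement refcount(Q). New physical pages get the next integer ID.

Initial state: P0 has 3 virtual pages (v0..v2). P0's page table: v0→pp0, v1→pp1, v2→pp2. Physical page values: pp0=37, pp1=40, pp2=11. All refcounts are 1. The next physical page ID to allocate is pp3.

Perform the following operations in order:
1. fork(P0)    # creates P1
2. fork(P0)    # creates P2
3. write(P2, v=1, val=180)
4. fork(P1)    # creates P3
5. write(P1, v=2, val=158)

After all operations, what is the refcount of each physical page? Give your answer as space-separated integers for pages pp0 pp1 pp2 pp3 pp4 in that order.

Answer: 4 3 3 1 1

Derivation:
Op 1: fork(P0) -> P1. 3 ppages; refcounts: pp0:2 pp1:2 pp2:2
Op 2: fork(P0) -> P2. 3 ppages; refcounts: pp0:3 pp1:3 pp2:3
Op 3: write(P2, v1, 180). refcount(pp1)=3>1 -> COPY to pp3. 4 ppages; refcounts: pp0:3 pp1:2 pp2:3 pp3:1
Op 4: fork(P1) -> P3. 4 ppages; refcounts: pp0:4 pp1:3 pp2:4 pp3:1
Op 5: write(P1, v2, 158). refcount(pp2)=4>1 -> COPY to pp4. 5 ppages; refcounts: pp0:4 pp1:3 pp2:3 pp3:1 pp4:1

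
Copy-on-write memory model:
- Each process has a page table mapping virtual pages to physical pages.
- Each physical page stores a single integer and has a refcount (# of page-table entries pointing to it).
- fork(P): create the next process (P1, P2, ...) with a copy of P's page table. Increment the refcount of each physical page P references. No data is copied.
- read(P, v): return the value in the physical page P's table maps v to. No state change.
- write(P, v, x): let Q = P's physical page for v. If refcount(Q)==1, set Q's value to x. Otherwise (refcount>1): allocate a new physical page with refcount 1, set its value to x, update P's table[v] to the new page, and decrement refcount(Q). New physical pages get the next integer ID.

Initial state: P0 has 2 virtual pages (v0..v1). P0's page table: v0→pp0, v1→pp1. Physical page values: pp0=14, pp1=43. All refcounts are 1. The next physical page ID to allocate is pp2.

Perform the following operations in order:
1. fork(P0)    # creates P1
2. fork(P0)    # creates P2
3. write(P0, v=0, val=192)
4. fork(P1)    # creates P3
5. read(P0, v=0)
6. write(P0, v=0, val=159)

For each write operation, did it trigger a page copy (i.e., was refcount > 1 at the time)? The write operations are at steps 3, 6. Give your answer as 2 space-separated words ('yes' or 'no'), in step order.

Op 1: fork(P0) -> P1. 2 ppages; refcounts: pp0:2 pp1:2
Op 2: fork(P0) -> P2. 2 ppages; refcounts: pp0:3 pp1:3
Op 3: write(P0, v0, 192). refcount(pp0)=3>1 -> COPY to pp2. 3 ppages; refcounts: pp0:2 pp1:3 pp2:1
Op 4: fork(P1) -> P3. 3 ppages; refcounts: pp0:3 pp1:4 pp2:1
Op 5: read(P0, v0) -> 192. No state change.
Op 6: write(P0, v0, 159). refcount(pp2)=1 -> write in place. 3 ppages; refcounts: pp0:3 pp1:4 pp2:1

yes no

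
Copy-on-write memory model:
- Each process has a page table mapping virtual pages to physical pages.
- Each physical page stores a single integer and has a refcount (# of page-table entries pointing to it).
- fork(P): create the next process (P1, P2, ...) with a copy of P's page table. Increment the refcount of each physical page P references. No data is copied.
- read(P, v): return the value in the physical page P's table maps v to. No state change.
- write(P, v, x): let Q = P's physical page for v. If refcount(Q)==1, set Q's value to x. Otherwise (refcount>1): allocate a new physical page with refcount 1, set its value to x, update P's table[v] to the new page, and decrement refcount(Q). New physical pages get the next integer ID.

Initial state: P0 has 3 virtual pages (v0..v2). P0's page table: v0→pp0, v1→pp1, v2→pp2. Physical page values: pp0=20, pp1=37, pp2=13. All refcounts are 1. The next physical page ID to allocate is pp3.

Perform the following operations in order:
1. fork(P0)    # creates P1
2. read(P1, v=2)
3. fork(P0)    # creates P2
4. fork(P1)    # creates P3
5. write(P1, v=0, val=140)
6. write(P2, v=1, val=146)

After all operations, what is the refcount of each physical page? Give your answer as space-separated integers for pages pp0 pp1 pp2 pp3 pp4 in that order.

Answer: 3 3 4 1 1

Derivation:
Op 1: fork(P0) -> P1. 3 ppages; refcounts: pp0:2 pp1:2 pp2:2
Op 2: read(P1, v2) -> 13. No state change.
Op 3: fork(P0) -> P2. 3 ppages; refcounts: pp0:3 pp1:3 pp2:3
Op 4: fork(P1) -> P3. 3 ppages; refcounts: pp0:4 pp1:4 pp2:4
Op 5: write(P1, v0, 140). refcount(pp0)=4>1 -> COPY to pp3. 4 ppages; refcounts: pp0:3 pp1:4 pp2:4 pp3:1
Op 6: write(P2, v1, 146). refcount(pp1)=4>1 -> COPY to pp4. 5 ppages; refcounts: pp0:3 pp1:3 pp2:4 pp3:1 pp4:1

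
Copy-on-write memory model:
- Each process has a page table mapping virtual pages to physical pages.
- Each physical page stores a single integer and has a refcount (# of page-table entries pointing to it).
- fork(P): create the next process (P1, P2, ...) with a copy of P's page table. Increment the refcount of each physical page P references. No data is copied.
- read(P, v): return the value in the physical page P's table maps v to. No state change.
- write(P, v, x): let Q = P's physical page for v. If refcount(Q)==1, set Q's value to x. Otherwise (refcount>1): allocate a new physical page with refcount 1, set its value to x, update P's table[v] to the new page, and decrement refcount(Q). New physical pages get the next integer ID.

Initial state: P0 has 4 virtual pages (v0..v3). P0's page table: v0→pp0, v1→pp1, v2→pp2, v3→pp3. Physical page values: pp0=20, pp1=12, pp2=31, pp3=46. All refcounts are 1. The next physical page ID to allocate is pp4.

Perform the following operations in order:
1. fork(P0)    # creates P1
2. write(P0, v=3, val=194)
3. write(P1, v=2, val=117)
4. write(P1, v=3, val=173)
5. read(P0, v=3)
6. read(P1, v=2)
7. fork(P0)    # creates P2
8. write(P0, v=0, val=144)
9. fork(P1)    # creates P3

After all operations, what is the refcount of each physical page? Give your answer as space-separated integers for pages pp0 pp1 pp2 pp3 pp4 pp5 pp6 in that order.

Op 1: fork(P0) -> P1. 4 ppages; refcounts: pp0:2 pp1:2 pp2:2 pp3:2
Op 2: write(P0, v3, 194). refcount(pp3)=2>1 -> COPY to pp4. 5 ppages; refcounts: pp0:2 pp1:2 pp2:2 pp3:1 pp4:1
Op 3: write(P1, v2, 117). refcount(pp2)=2>1 -> COPY to pp5. 6 ppages; refcounts: pp0:2 pp1:2 pp2:1 pp3:1 pp4:1 pp5:1
Op 4: write(P1, v3, 173). refcount(pp3)=1 -> write in place. 6 ppages; refcounts: pp0:2 pp1:2 pp2:1 pp3:1 pp4:1 pp5:1
Op 5: read(P0, v3) -> 194. No state change.
Op 6: read(P1, v2) -> 117. No state change.
Op 7: fork(P0) -> P2. 6 ppages; refcounts: pp0:3 pp1:3 pp2:2 pp3:1 pp4:2 pp5:1
Op 8: write(P0, v0, 144). refcount(pp0)=3>1 -> COPY to pp6. 7 ppages; refcounts: pp0:2 pp1:3 pp2:2 pp3:1 pp4:2 pp5:1 pp6:1
Op 9: fork(P1) -> P3. 7 ppages; refcounts: pp0:3 pp1:4 pp2:2 pp3:2 pp4:2 pp5:2 pp6:1

Answer: 3 4 2 2 2 2 1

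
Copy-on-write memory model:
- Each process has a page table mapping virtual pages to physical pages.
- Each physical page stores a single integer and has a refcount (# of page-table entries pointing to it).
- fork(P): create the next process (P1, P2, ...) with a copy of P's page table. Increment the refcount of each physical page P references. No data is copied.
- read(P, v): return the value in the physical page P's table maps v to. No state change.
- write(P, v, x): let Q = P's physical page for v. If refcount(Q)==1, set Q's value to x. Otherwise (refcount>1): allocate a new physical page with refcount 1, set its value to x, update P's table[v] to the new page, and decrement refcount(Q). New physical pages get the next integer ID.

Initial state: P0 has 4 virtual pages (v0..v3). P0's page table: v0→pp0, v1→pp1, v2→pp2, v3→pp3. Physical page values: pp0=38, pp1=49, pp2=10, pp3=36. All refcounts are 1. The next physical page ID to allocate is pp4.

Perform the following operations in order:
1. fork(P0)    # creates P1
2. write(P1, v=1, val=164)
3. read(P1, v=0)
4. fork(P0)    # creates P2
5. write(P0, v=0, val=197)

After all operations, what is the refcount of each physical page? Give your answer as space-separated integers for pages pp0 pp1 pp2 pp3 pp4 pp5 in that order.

Answer: 2 2 3 3 1 1

Derivation:
Op 1: fork(P0) -> P1. 4 ppages; refcounts: pp0:2 pp1:2 pp2:2 pp3:2
Op 2: write(P1, v1, 164). refcount(pp1)=2>1 -> COPY to pp4. 5 ppages; refcounts: pp0:2 pp1:1 pp2:2 pp3:2 pp4:1
Op 3: read(P1, v0) -> 38. No state change.
Op 4: fork(P0) -> P2. 5 ppages; refcounts: pp0:3 pp1:2 pp2:3 pp3:3 pp4:1
Op 5: write(P0, v0, 197). refcount(pp0)=3>1 -> COPY to pp5. 6 ppages; refcounts: pp0:2 pp1:2 pp2:3 pp3:3 pp4:1 pp5:1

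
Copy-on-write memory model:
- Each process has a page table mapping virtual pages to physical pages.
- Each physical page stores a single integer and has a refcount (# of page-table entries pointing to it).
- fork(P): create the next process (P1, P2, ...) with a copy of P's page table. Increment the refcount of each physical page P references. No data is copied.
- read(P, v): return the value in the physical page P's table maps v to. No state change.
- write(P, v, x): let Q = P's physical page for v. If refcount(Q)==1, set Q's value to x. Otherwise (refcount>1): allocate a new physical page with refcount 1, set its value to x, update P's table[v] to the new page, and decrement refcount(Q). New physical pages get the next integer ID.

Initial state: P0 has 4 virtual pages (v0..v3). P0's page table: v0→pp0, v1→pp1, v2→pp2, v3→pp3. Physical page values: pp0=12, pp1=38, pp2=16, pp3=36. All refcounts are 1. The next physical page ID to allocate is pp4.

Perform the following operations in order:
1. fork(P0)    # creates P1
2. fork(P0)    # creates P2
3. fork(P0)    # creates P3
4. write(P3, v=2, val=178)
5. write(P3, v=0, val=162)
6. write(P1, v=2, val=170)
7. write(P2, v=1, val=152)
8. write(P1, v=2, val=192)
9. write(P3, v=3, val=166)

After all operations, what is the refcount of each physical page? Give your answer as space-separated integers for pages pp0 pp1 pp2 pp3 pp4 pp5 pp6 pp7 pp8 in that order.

Op 1: fork(P0) -> P1. 4 ppages; refcounts: pp0:2 pp1:2 pp2:2 pp3:2
Op 2: fork(P0) -> P2. 4 ppages; refcounts: pp0:3 pp1:3 pp2:3 pp3:3
Op 3: fork(P0) -> P3. 4 ppages; refcounts: pp0:4 pp1:4 pp2:4 pp3:4
Op 4: write(P3, v2, 178). refcount(pp2)=4>1 -> COPY to pp4. 5 ppages; refcounts: pp0:4 pp1:4 pp2:3 pp3:4 pp4:1
Op 5: write(P3, v0, 162). refcount(pp0)=4>1 -> COPY to pp5. 6 ppages; refcounts: pp0:3 pp1:4 pp2:3 pp3:4 pp4:1 pp5:1
Op 6: write(P1, v2, 170). refcount(pp2)=3>1 -> COPY to pp6. 7 ppages; refcounts: pp0:3 pp1:4 pp2:2 pp3:4 pp4:1 pp5:1 pp6:1
Op 7: write(P2, v1, 152). refcount(pp1)=4>1 -> COPY to pp7. 8 ppages; refcounts: pp0:3 pp1:3 pp2:2 pp3:4 pp4:1 pp5:1 pp6:1 pp7:1
Op 8: write(P1, v2, 192). refcount(pp6)=1 -> write in place. 8 ppages; refcounts: pp0:3 pp1:3 pp2:2 pp3:4 pp4:1 pp5:1 pp6:1 pp7:1
Op 9: write(P3, v3, 166). refcount(pp3)=4>1 -> COPY to pp8. 9 ppages; refcounts: pp0:3 pp1:3 pp2:2 pp3:3 pp4:1 pp5:1 pp6:1 pp7:1 pp8:1

Answer: 3 3 2 3 1 1 1 1 1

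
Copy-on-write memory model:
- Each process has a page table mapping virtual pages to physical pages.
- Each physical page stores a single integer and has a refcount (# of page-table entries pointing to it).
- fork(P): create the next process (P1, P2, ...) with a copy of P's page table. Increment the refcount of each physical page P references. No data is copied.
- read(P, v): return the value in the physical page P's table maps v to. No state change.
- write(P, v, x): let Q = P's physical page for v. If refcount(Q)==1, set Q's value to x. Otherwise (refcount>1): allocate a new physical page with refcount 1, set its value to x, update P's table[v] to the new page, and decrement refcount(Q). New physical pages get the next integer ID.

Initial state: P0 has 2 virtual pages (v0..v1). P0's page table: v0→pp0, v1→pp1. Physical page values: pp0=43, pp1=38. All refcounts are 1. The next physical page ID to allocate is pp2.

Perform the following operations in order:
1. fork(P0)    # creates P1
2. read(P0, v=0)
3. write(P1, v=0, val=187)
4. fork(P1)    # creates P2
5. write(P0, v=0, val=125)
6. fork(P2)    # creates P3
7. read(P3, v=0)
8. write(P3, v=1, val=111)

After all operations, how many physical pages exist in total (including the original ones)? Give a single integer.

Answer: 4

Derivation:
Op 1: fork(P0) -> P1. 2 ppages; refcounts: pp0:2 pp1:2
Op 2: read(P0, v0) -> 43. No state change.
Op 3: write(P1, v0, 187). refcount(pp0)=2>1 -> COPY to pp2. 3 ppages; refcounts: pp0:1 pp1:2 pp2:1
Op 4: fork(P1) -> P2. 3 ppages; refcounts: pp0:1 pp1:3 pp2:2
Op 5: write(P0, v0, 125). refcount(pp0)=1 -> write in place. 3 ppages; refcounts: pp0:1 pp1:3 pp2:2
Op 6: fork(P2) -> P3. 3 ppages; refcounts: pp0:1 pp1:4 pp2:3
Op 7: read(P3, v0) -> 187. No state change.
Op 8: write(P3, v1, 111). refcount(pp1)=4>1 -> COPY to pp3. 4 ppages; refcounts: pp0:1 pp1:3 pp2:3 pp3:1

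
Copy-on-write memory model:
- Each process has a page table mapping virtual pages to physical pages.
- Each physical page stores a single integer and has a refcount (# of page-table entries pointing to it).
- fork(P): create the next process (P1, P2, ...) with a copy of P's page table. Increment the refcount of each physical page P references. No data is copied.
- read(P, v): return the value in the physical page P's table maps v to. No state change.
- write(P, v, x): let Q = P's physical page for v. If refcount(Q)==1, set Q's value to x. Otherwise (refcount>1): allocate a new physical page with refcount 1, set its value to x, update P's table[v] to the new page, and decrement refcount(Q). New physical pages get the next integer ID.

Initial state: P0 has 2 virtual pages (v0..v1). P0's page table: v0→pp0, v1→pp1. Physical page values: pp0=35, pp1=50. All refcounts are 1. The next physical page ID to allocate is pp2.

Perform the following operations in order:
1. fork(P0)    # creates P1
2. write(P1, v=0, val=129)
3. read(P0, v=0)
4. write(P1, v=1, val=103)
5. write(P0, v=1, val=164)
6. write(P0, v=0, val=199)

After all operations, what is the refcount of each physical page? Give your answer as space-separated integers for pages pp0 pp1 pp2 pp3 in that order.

Op 1: fork(P0) -> P1. 2 ppages; refcounts: pp0:2 pp1:2
Op 2: write(P1, v0, 129). refcount(pp0)=2>1 -> COPY to pp2. 3 ppages; refcounts: pp0:1 pp1:2 pp2:1
Op 3: read(P0, v0) -> 35. No state change.
Op 4: write(P1, v1, 103). refcount(pp1)=2>1 -> COPY to pp3. 4 ppages; refcounts: pp0:1 pp1:1 pp2:1 pp3:1
Op 5: write(P0, v1, 164). refcount(pp1)=1 -> write in place. 4 ppages; refcounts: pp0:1 pp1:1 pp2:1 pp3:1
Op 6: write(P0, v0, 199). refcount(pp0)=1 -> write in place. 4 ppages; refcounts: pp0:1 pp1:1 pp2:1 pp3:1

Answer: 1 1 1 1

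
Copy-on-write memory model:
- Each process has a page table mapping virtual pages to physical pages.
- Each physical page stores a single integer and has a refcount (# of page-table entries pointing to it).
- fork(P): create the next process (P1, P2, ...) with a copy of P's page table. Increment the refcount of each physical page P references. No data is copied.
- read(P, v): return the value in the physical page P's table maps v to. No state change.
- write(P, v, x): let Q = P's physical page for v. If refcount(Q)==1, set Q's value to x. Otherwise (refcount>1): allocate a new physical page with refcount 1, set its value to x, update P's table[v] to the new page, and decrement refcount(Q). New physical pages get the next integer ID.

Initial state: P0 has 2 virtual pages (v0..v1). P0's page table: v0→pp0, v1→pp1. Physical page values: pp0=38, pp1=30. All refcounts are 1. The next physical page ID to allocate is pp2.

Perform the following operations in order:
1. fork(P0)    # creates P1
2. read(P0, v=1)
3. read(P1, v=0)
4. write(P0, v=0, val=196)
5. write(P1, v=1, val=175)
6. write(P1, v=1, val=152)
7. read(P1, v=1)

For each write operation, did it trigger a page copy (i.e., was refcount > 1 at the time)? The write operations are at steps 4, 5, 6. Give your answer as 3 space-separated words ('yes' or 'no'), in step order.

Op 1: fork(P0) -> P1. 2 ppages; refcounts: pp0:2 pp1:2
Op 2: read(P0, v1) -> 30. No state change.
Op 3: read(P1, v0) -> 38. No state change.
Op 4: write(P0, v0, 196). refcount(pp0)=2>1 -> COPY to pp2. 3 ppages; refcounts: pp0:1 pp1:2 pp2:1
Op 5: write(P1, v1, 175). refcount(pp1)=2>1 -> COPY to pp3. 4 ppages; refcounts: pp0:1 pp1:1 pp2:1 pp3:1
Op 6: write(P1, v1, 152). refcount(pp3)=1 -> write in place. 4 ppages; refcounts: pp0:1 pp1:1 pp2:1 pp3:1
Op 7: read(P1, v1) -> 152. No state change.

yes yes no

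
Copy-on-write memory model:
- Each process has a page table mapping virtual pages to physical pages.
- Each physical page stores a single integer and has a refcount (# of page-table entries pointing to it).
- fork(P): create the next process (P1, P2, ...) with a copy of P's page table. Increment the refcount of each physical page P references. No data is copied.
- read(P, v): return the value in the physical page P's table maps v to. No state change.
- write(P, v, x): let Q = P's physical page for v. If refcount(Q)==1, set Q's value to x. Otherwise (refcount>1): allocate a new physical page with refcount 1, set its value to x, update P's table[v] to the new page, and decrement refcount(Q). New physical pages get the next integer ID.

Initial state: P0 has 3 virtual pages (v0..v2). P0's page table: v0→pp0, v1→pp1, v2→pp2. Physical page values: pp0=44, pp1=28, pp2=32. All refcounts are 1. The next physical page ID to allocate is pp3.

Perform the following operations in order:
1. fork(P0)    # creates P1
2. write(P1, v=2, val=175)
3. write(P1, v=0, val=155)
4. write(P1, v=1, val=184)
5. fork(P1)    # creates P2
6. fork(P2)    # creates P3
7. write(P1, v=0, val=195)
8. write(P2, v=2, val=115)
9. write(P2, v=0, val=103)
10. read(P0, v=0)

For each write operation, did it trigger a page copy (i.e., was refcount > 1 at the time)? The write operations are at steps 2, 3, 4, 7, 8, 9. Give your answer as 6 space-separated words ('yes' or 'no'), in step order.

Op 1: fork(P0) -> P1. 3 ppages; refcounts: pp0:2 pp1:2 pp2:2
Op 2: write(P1, v2, 175). refcount(pp2)=2>1 -> COPY to pp3. 4 ppages; refcounts: pp0:2 pp1:2 pp2:1 pp3:1
Op 3: write(P1, v0, 155). refcount(pp0)=2>1 -> COPY to pp4. 5 ppages; refcounts: pp0:1 pp1:2 pp2:1 pp3:1 pp4:1
Op 4: write(P1, v1, 184). refcount(pp1)=2>1 -> COPY to pp5. 6 ppages; refcounts: pp0:1 pp1:1 pp2:1 pp3:1 pp4:1 pp5:1
Op 5: fork(P1) -> P2. 6 ppages; refcounts: pp0:1 pp1:1 pp2:1 pp3:2 pp4:2 pp5:2
Op 6: fork(P2) -> P3. 6 ppages; refcounts: pp0:1 pp1:1 pp2:1 pp3:3 pp4:3 pp5:3
Op 7: write(P1, v0, 195). refcount(pp4)=3>1 -> COPY to pp6. 7 ppages; refcounts: pp0:1 pp1:1 pp2:1 pp3:3 pp4:2 pp5:3 pp6:1
Op 8: write(P2, v2, 115). refcount(pp3)=3>1 -> COPY to pp7. 8 ppages; refcounts: pp0:1 pp1:1 pp2:1 pp3:2 pp4:2 pp5:3 pp6:1 pp7:1
Op 9: write(P2, v0, 103). refcount(pp4)=2>1 -> COPY to pp8. 9 ppages; refcounts: pp0:1 pp1:1 pp2:1 pp3:2 pp4:1 pp5:3 pp6:1 pp7:1 pp8:1
Op 10: read(P0, v0) -> 44. No state change.

yes yes yes yes yes yes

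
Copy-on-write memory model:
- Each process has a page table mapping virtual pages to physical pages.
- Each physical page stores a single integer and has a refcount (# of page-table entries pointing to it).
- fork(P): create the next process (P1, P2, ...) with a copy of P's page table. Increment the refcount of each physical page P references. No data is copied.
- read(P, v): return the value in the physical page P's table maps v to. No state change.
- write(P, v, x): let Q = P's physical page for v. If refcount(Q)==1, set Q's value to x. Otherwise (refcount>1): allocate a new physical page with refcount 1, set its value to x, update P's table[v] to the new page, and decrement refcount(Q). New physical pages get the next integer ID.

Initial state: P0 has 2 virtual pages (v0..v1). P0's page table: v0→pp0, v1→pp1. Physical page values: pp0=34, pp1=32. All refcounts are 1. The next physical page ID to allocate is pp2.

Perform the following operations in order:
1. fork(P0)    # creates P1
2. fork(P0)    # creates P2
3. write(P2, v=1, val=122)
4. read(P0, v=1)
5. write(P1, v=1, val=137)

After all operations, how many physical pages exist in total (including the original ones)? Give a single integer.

Op 1: fork(P0) -> P1. 2 ppages; refcounts: pp0:2 pp1:2
Op 2: fork(P0) -> P2. 2 ppages; refcounts: pp0:3 pp1:3
Op 3: write(P2, v1, 122). refcount(pp1)=3>1 -> COPY to pp2. 3 ppages; refcounts: pp0:3 pp1:2 pp2:1
Op 4: read(P0, v1) -> 32. No state change.
Op 5: write(P1, v1, 137). refcount(pp1)=2>1 -> COPY to pp3. 4 ppages; refcounts: pp0:3 pp1:1 pp2:1 pp3:1

Answer: 4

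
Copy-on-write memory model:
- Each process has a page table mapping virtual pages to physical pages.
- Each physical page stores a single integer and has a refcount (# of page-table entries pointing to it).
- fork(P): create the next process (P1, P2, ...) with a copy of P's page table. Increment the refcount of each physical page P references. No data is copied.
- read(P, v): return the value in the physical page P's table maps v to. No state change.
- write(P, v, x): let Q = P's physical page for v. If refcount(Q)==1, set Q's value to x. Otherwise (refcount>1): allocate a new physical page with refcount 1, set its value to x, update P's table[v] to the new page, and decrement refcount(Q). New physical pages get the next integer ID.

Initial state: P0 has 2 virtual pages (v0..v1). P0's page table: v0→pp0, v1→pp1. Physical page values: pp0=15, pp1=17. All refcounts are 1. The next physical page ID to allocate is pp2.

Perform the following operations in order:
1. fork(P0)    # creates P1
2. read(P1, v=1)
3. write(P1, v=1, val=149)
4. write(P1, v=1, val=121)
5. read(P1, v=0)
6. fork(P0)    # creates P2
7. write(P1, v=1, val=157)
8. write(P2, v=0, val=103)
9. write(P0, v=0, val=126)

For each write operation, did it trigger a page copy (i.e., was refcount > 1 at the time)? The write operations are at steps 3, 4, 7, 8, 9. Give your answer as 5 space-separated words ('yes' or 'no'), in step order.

Op 1: fork(P0) -> P1. 2 ppages; refcounts: pp0:2 pp1:2
Op 2: read(P1, v1) -> 17. No state change.
Op 3: write(P1, v1, 149). refcount(pp1)=2>1 -> COPY to pp2. 3 ppages; refcounts: pp0:2 pp1:1 pp2:1
Op 4: write(P1, v1, 121). refcount(pp2)=1 -> write in place. 3 ppages; refcounts: pp0:2 pp1:1 pp2:1
Op 5: read(P1, v0) -> 15. No state change.
Op 6: fork(P0) -> P2. 3 ppages; refcounts: pp0:3 pp1:2 pp2:1
Op 7: write(P1, v1, 157). refcount(pp2)=1 -> write in place. 3 ppages; refcounts: pp0:3 pp1:2 pp2:1
Op 8: write(P2, v0, 103). refcount(pp0)=3>1 -> COPY to pp3. 4 ppages; refcounts: pp0:2 pp1:2 pp2:1 pp3:1
Op 9: write(P0, v0, 126). refcount(pp0)=2>1 -> COPY to pp4. 5 ppages; refcounts: pp0:1 pp1:2 pp2:1 pp3:1 pp4:1

yes no no yes yes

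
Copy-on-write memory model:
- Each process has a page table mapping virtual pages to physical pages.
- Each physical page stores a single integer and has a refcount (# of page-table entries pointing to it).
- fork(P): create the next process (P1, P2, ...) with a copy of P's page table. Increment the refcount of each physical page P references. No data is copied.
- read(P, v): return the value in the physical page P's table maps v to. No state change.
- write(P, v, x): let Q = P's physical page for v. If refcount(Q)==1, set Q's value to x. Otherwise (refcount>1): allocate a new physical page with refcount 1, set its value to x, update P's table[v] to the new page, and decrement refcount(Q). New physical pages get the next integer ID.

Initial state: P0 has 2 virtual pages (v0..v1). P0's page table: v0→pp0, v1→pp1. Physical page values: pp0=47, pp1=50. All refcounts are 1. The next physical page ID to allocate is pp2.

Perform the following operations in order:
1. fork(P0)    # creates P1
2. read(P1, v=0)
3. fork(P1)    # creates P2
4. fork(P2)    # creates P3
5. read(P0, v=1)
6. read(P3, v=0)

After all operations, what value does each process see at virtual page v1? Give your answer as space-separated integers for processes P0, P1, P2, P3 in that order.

Answer: 50 50 50 50

Derivation:
Op 1: fork(P0) -> P1. 2 ppages; refcounts: pp0:2 pp1:2
Op 2: read(P1, v0) -> 47. No state change.
Op 3: fork(P1) -> P2. 2 ppages; refcounts: pp0:3 pp1:3
Op 4: fork(P2) -> P3. 2 ppages; refcounts: pp0:4 pp1:4
Op 5: read(P0, v1) -> 50. No state change.
Op 6: read(P3, v0) -> 47. No state change.
P0: v1 -> pp1 = 50
P1: v1 -> pp1 = 50
P2: v1 -> pp1 = 50
P3: v1 -> pp1 = 50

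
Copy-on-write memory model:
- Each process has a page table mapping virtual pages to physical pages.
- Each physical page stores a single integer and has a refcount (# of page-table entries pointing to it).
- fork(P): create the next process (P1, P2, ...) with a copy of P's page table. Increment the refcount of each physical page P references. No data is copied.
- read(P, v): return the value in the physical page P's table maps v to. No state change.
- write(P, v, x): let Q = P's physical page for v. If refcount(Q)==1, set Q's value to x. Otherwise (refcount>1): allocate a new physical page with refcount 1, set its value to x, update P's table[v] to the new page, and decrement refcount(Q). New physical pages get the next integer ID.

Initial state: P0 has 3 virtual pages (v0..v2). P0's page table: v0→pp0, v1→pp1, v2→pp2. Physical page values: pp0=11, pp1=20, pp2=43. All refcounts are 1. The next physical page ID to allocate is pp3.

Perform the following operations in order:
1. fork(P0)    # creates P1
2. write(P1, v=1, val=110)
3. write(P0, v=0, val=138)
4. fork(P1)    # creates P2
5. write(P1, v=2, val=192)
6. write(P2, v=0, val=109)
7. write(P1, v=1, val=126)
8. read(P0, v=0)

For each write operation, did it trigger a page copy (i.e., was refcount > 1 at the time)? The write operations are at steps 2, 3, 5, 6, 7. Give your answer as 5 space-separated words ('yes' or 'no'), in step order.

Op 1: fork(P0) -> P1. 3 ppages; refcounts: pp0:2 pp1:2 pp2:2
Op 2: write(P1, v1, 110). refcount(pp1)=2>1 -> COPY to pp3. 4 ppages; refcounts: pp0:2 pp1:1 pp2:2 pp3:1
Op 3: write(P0, v0, 138). refcount(pp0)=2>1 -> COPY to pp4. 5 ppages; refcounts: pp0:1 pp1:1 pp2:2 pp3:1 pp4:1
Op 4: fork(P1) -> P2. 5 ppages; refcounts: pp0:2 pp1:1 pp2:3 pp3:2 pp4:1
Op 5: write(P1, v2, 192). refcount(pp2)=3>1 -> COPY to pp5. 6 ppages; refcounts: pp0:2 pp1:1 pp2:2 pp3:2 pp4:1 pp5:1
Op 6: write(P2, v0, 109). refcount(pp0)=2>1 -> COPY to pp6. 7 ppages; refcounts: pp0:1 pp1:1 pp2:2 pp3:2 pp4:1 pp5:1 pp6:1
Op 7: write(P1, v1, 126). refcount(pp3)=2>1 -> COPY to pp7. 8 ppages; refcounts: pp0:1 pp1:1 pp2:2 pp3:1 pp4:1 pp5:1 pp6:1 pp7:1
Op 8: read(P0, v0) -> 138. No state change.

yes yes yes yes yes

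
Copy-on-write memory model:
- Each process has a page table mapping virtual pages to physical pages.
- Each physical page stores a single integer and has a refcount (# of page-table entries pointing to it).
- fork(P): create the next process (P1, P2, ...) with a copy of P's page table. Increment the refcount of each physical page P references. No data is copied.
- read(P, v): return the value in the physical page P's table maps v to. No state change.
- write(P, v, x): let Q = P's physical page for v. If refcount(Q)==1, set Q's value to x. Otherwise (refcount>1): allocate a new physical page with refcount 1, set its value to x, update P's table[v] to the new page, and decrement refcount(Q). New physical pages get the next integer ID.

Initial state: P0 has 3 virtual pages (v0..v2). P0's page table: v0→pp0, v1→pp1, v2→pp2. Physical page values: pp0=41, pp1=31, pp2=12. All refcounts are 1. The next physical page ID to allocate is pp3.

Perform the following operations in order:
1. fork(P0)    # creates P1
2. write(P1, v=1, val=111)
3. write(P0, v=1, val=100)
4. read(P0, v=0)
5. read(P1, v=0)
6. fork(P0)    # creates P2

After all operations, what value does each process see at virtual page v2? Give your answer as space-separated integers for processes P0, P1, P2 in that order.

Answer: 12 12 12

Derivation:
Op 1: fork(P0) -> P1. 3 ppages; refcounts: pp0:2 pp1:2 pp2:2
Op 2: write(P1, v1, 111). refcount(pp1)=2>1 -> COPY to pp3. 4 ppages; refcounts: pp0:2 pp1:1 pp2:2 pp3:1
Op 3: write(P0, v1, 100). refcount(pp1)=1 -> write in place. 4 ppages; refcounts: pp0:2 pp1:1 pp2:2 pp3:1
Op 4: read(P0, v0) -> 41. No state change.
Op 5: read(P1, v0) -> 41. No state change.
Op 6: fork(P0) -> P2. 4 ppages; refcounts: pp0:3 pp1:2 pp2:3 pp3:1
P0: v2 -> pp2 = 12
P1: v2 -> pp2 = 12
P2: v2 -> pp2 = 12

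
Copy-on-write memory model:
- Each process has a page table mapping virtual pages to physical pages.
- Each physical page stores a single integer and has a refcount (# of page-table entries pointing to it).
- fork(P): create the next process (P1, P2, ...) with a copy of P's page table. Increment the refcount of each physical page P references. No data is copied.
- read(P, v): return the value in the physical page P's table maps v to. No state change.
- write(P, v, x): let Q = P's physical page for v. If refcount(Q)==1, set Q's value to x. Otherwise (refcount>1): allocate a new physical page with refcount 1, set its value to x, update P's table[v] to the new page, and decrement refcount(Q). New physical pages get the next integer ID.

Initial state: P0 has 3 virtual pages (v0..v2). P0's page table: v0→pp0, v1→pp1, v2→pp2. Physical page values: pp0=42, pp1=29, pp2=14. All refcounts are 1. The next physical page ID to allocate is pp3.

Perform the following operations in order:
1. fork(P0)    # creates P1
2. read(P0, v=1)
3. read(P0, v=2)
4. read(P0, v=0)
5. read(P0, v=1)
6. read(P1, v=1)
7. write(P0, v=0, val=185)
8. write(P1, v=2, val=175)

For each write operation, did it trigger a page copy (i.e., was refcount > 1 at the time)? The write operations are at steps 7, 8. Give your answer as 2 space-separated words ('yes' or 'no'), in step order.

Op 1: fork(P0) -> P1. 3 ppages; refcounts: pp0:2 pp1:2 pp2:2
Op 2: read(P0, v1) -> 29. No state change.
Op 3: read(P0, v2) -> 14. No state change.
Op 4: read(P0, v0) -> 42. No state change.
Op 5: read(P0, v1) -> 29. No state change.
Op 6: read(P1, v1) -> 29. No state change.
Op 7: write(P0, v0, 185). refcount(pp0)=2>1 -> COPY to pp3. 4 ppages; refcounts: pp0:1 pp1:2 pp2:2 pp3:1
Op 8: write(P1, v2, 175). refcount(pp2)=2>1 -> COPY to pp4. 5 ppages; refcounts: pp0:1 pp1:2 pp2:1 pp3:1 pp4:1

yes yes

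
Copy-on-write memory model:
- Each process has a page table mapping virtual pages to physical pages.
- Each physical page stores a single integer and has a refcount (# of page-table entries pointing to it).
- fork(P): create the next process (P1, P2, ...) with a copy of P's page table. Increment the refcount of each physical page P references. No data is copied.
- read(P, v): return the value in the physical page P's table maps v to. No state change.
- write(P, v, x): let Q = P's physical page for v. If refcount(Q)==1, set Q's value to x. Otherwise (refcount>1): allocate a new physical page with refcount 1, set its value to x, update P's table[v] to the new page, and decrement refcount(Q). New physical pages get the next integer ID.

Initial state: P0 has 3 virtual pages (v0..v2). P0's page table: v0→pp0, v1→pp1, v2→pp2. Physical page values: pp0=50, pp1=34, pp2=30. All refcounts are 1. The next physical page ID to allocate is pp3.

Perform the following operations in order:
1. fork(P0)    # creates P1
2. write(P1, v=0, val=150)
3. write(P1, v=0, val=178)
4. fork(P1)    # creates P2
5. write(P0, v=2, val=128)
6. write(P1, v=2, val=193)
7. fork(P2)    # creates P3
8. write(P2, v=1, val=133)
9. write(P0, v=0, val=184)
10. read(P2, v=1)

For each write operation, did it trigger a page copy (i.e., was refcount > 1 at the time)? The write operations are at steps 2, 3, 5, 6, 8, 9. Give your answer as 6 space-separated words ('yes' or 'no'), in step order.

Op 1: fork(P0) -> P1. 3 ppages; refcounts: pp0:2 pp1:2 pp2:2
Op 2: write(P1, v0, 150). refcount(pp0)=2>1 -> COPY to pp3. 4 ppages; refcounts: pp0:1 pp1:2 pp2:2 pp3:1
Op 3: write(P1, v0, 178). refcount(pp3)=1 -> write in place. 4 ppages; refcounts: pp0:1 pp1:2 pp2:2 pp3:1
Op 4: fork(P1) -> P2. 4 ppages; refcounts: pp0:1 pp1:3 pp2:3 pp3:2
Op 5: write(P0, v2, 128). refcount(pp2)=3>1 -> COPY to pp4. 5 ppages; refcounts: pp0:1 pp1:3 pp2:2 pp3:2 pp4:1
Op 6: write(P1, v2, 193). refcount(pp2)=2>1 -> COPY to pp5. 6 ppages; refcounts: pp0:1 pp1:3 pp2:1 pp3:2 pp4:1 pp5:1
Op 7: fork(P2) -> P3. 6 ppages; refcounts: pp0:1 pp1:4 pp2:2 pp3:3 pp4:1 pp5:1
Op 8: write(P2, v1, 133). refcount(pp1)=4>1 -> COPY to pp6. 7 ppages; refcounts: pp0:1 pp1:3 pp2:2 pp3:3 pp4:1 pp5:1 pp6:1
Op 9: write(P0, v0, 184). refcount(pp0)=1 -> write in place. 7 ppages; refcounts: pp0:1 pp1:3 pp2:2 pp3:3 pp4:1 pp5:1 pp6:1
Op 10: read(P2, v1) -> 133. No state change.

yes no yes yes yes no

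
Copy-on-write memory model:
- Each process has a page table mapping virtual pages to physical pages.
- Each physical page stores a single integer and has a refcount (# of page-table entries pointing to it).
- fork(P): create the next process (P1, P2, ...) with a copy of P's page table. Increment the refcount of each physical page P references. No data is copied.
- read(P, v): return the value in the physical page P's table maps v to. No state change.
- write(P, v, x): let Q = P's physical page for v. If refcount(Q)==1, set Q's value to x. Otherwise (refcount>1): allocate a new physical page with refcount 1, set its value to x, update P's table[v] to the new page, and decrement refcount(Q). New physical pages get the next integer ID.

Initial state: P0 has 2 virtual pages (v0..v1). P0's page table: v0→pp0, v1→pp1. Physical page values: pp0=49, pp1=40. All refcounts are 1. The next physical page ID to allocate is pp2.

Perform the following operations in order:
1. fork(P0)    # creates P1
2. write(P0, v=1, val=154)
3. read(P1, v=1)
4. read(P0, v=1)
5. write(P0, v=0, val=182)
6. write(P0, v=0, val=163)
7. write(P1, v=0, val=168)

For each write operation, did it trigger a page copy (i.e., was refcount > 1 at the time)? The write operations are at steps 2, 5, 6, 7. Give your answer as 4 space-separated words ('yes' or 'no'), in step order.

Op 1: fork(P0) -> P1. 2 ppages; refcounts: pp0:2 pp1:2
Op 2: write(P0, v1, 154). refcount(pp1)=2>1 -> COPY to pp2. 3 ppages; refcounts: pp0:2 pp1:1 pp2:1
Op 3: read(P1, v1) -> 40. No state change.
Op 4: read(P0, v1) -> 154. No state change.
Op 5: write(P0, v0, 182). refcount(pp0)=2>1 -> COPY to pp3. 4 ppages; refcounts: pp0:1 pp1:1 pp2:1 pp3:1
Op 6: write(P0, v0, 163). refcount(pp3)=1 -> write in place. 4 ppages; refcounts: pp0:1 pp1:1 pp2:1 pp3:1
Op 7: write(P1, v0, 168). refcount(pp0)=1 -> write in place. 4 ppages; refcounts: pp0:1 pp1:1 pp2:1 pp3:1

yes yes no no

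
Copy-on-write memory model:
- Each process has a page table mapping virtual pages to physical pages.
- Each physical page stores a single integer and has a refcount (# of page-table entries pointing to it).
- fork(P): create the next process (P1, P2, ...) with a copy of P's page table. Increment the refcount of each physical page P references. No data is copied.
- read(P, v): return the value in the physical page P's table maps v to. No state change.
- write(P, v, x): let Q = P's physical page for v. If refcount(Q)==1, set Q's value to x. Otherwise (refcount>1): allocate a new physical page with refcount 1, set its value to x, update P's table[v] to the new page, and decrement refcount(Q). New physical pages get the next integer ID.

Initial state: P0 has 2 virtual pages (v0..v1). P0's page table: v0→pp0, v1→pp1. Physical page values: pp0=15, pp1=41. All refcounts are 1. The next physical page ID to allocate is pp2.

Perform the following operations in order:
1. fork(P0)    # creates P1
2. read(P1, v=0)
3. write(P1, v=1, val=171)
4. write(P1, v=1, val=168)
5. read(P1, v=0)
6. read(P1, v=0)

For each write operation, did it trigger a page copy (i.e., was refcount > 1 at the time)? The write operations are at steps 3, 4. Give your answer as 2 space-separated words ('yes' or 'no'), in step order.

Op 1: fork(P0) -> P1. 2 ppages; refcounts: pp0:2 pp1:2
Op 2: read(P1, v0) -> 15. No state change.
Op 3: write(P1, v1, 171). refcount(pp1)=2>1 -> COPY to pp2. 3 ppages; refcounts: pp0:2 pp1:1 pp2:1
Op 4: write(P1, v1, 168). refcount(pp2)=1 -> write in place. 3 ppages; refcounts: pp0:2 pp1:1 pp2:1
Op 5: read(P1, v0) -> 15. No state change.
Op 6: read(P1, v0) -> 15. No state change.

yes no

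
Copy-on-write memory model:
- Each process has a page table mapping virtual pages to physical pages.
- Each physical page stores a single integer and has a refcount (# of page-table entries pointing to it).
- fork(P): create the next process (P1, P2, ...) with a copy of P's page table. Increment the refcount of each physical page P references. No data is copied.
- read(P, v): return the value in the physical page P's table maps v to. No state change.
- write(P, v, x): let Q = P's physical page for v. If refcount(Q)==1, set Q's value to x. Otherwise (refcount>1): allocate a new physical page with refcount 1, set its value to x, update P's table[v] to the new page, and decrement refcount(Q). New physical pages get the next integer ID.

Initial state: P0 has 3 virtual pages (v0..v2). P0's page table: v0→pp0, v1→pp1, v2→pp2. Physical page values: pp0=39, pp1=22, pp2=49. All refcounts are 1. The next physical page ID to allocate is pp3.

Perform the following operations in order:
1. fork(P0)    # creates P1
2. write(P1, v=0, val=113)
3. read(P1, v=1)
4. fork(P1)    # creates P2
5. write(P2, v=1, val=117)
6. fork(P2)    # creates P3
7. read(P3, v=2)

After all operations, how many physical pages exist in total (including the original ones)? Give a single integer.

Answer: 5

Derivation:
Op 1: fork(P0) -> P1. 3 ppages; refcounts: pp0:2 pp1:2 pp2:2
Op 2: write(P1, v0, 113). refcount(pp0)=2>1 -> COPY to pp3. 4 ppages; refcounts: pp0:1 pp1:2 pp2:2 pp3:1
Op 3: read(P1, v1) -> 22. No state change.
Op 4: fork(P1) -> P2. 4 ppages; refcounts: pp0:1 pp1:3 pp2:3 pp3:2
Op 5: write(P2, v1, 117). refcount(pp1)=3>1 -> COPY to pp4. 5 ppages; refcounts: pp0:1 pp1:2 pp2:3 pp3:2 pp4:1
Op 6: fork(P2) -> P3. 5 ppages; refcounts: pp0:1 pp1:2 pp2:4 pp3:3 pp4:2
Op 7: read(P3, v2) -> 49. No state change.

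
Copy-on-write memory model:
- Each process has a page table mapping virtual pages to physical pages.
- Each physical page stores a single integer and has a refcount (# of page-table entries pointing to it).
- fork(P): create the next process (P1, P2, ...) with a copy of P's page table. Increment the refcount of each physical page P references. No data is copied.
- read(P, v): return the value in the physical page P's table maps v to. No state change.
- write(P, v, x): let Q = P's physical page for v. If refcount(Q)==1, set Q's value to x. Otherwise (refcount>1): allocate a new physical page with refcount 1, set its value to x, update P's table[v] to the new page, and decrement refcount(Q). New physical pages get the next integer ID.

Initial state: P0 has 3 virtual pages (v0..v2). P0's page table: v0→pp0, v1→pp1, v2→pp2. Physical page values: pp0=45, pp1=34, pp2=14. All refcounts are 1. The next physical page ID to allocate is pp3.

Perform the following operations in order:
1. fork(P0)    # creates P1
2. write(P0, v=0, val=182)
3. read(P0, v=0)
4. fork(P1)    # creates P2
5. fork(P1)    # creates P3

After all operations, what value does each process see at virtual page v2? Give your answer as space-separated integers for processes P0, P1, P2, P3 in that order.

Op 1: fork(P0) -> P1. 3 ppages; refcounts: pp0:2 pp1:2 pp2:2
Op 2: write(P0, v0, 182). refcount(pp0)=2>1 -> COPY to pp3. 4 ppages; refcounts: pp0:1 pp1:2 pp2:2 pp3:1
Op 3: read(P0, v0) -> 182. No state change.
Op 4: fork(P1) -> P2. 4 ppages; refcounts: pp0:2 pp1:3 pp2:3 pp3:1
Op 5: fork(P1) -> P3. 4 ppages; refcounts: pp0:3 pp1:4 pp2:4 pp3:1
P0: v2 -> pp2 = 14
P1: v2 -> pp2 = 14
P2: v2 -> pp2 = 14
P3: v2 -> pp2 = 14

Answer: 14 14 14 14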